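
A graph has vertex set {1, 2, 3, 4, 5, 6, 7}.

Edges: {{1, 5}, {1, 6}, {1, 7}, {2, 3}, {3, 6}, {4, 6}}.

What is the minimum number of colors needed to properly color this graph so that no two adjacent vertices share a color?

2

4 and 6 are adjacent, so at least 2 colors are needed.
2 colors suffice: color a → {2, 5, 6, 7}; color b → {1, 3, 4}. Each edge has distinct colors on its endpoints.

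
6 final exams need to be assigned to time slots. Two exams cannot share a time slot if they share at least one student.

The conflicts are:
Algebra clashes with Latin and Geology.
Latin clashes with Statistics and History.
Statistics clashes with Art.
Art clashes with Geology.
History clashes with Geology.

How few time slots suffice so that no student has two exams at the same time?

The cycle Statistics-Latin-Algebra-Geology-Art-Statistics has odd length 5, so it cannot be 2-colored; at least 3 time slots are needed.
Using 3 time slots: Algebra=2, Latin=1, Statistics=3, Art=2, History=2, Geology=1. Every pair that conflicts lands in different time slots.

3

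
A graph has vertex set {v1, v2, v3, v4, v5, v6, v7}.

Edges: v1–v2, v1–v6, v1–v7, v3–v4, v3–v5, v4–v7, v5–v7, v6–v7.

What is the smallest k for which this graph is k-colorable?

3

v1, v6, v7 are pairwise adjacent, so at least 3 colors are needed.
3 colors suffice: color 1 → {v2, v3, v7}; color 2 → {v1, v4, v5}; color 3 → {v6}. Each edge has distinct colors on its endpoints.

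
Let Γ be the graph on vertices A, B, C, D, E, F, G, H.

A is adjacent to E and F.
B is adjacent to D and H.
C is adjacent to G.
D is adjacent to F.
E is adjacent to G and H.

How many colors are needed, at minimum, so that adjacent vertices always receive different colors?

2

B and H are adjacent, so at least 2 colors are needed.
2 colors suffice: color 1 → {B, C, E, F}; color 2 → {A, D, G, H}. Every edge joins two different colors.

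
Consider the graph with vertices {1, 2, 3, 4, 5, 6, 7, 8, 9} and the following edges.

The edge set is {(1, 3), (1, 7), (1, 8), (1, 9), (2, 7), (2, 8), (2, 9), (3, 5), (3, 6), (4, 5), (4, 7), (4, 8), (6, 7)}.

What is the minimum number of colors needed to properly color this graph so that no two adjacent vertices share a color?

The cycle 5-3-6-7-4-5 has odd length 5, so it cannot be 2-colored; at least 3 colors are needed.
A valid assignment using 3 colors: 1=red, 2=red, 3=blue, 4=red, 5=green, 6=red, 7=blue, 8=blue, 9=blue. Every edge joins two different colors.

3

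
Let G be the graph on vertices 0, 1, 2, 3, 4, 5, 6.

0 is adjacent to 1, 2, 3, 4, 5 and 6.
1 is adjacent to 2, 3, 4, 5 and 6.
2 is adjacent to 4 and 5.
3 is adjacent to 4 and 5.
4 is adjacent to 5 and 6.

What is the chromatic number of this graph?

0, 1, 3, 4, 5 are mutually adjacent (a clique of size 5), so at least 5 colors are needed.
5 colors suffice: color a → {0}; color b → {4}; color c → {1}; color d → {5, 6}; color e → {2, 3}. Every edge joins two different colors.

5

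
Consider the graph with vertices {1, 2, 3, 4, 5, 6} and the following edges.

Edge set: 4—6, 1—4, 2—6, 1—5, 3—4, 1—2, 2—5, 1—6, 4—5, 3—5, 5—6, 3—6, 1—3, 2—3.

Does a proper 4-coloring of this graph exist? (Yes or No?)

1, 3, 4, 5, 6 are mutually adjacent (a clique of size 5), so at least 5 colors are needed.
So 4 colors are not enough.

No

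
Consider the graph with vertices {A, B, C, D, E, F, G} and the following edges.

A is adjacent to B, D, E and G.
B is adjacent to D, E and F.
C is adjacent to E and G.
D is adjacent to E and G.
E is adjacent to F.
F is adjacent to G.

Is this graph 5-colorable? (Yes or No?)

Yes

The chromatic number is 4. A, B, D, E are mutually adjacent (a clique of size 4), so at least 4 colors are needed.
4 colors suffice: color 1 → {E, G}; color 2 → {B, C}; color 3 → {D, F}; color 4 → {A}.
Since 5 ≥ 4, a proper 5-coloring certainly exists.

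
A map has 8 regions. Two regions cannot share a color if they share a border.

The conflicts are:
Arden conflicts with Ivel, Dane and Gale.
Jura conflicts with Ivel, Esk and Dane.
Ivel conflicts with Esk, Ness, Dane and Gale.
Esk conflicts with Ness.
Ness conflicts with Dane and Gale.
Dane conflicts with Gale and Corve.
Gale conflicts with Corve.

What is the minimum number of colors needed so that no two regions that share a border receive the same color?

4

Arden, Ivel, Dane, Gale all conflict with each other, so at least 4 colors are needed.
4 colors suffice: color 1 → {Ivel, Corve}; color 2 → {Esk, Dane}; color 3 → {Jura, Gale}; color 4 → {Arden, Ness}. Every pair that conflicts lands in different colors.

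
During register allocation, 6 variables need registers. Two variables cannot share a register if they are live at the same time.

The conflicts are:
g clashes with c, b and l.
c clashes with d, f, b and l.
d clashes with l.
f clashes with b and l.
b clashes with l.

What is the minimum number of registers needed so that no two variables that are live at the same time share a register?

4

c, f, b, l pairwise conflict, so at least 4 registers are needed.
A valid assignment using 4 registers: g=4, c=2, d=3, f=4, b=3, l=1. No two conflicting variables share a register.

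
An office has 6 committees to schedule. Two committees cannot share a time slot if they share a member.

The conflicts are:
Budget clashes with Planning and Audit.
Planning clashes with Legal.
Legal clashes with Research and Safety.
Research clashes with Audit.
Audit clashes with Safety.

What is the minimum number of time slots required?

3

The cycle Audit-Budget-Planning-Legal-Safety-Audit has odd length 5, so it cannot be 2-colored; at least 3 time slots are needed.
3 time slots suffice: time slot 1 → {Legal, Audit}; time slot 2 → {Planning, Research, Safety}; time slot 3 → {Budget}. Every pair that conflicts lands in different time slots.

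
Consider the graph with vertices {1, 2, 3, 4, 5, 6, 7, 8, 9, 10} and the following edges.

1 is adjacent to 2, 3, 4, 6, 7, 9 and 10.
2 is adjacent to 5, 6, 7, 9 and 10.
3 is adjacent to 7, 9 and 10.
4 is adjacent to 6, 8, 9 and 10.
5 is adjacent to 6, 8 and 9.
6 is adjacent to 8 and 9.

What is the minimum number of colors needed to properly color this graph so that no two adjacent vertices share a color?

4

1, 4, 6, 9 are pairwise adjacent (a clique of size 4), so at least 4 colors are needed.
A valid assignment using 4 colors: 1=red, 2=green, 3=green, 4=green, 5=red, 6=yellow, 7=blue, 8=blue, 9=blue, 10=blue. Every edge joins two different colors.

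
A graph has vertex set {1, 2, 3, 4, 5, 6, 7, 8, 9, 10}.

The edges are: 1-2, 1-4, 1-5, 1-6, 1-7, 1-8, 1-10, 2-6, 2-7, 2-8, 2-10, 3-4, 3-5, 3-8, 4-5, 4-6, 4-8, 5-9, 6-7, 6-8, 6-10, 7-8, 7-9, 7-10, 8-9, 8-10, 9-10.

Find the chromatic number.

1, 2, 6, 7, 8, 10 form a clique, so at least 6 colors are needed.
A valid assignment using 6 colors: 1=blue, 2=orange, 3=blue, 4=yellow, 5=red, 6=green, 7=yellow, 8=red, 9=blue, 10=purple. No two adjacent vertices share a color.

6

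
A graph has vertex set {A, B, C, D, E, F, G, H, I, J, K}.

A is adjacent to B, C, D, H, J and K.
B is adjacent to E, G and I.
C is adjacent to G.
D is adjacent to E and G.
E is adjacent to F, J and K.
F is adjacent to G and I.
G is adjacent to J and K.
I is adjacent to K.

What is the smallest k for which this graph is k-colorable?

D and G are adjacent, so at least 2 colors are needed.
2 colors suffice: color 1 → {A, E, G, I}; color 2 → {B, C, D, F, H, J, K}. Every edge joins two different colors.

2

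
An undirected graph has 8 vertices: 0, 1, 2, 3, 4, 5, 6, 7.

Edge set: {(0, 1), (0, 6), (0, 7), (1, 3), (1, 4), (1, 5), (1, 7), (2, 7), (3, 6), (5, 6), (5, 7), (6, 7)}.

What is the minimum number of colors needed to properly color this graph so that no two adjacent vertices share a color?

3

0, 6, 7 are pairwise adjacent, so at least 3 colors are needed.
3 colors suffice: color red → {1, 2, 6}; color blue → {3, 4, 7}; color green → {0, 5}. Every edge joins two different colors.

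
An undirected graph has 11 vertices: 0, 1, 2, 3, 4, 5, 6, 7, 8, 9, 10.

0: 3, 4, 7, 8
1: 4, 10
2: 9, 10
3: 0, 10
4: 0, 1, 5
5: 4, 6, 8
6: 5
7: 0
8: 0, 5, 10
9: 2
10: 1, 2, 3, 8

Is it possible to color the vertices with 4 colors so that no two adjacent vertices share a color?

Yes

The chromatic number is 3. The cycle 0-8-10-1-4-0 has odd length 5, so it cannot be 2-colored; at least 3 colors are needed.
3 colors suffice: 0=red, 1=green, 2=blue, 3=blue, 4=blue, 5=red, 6=blue, 7=blue, 8=blue, 9=red, 10=red.
Since 4 ≥ 3, a proper 4-coloring certainly exists.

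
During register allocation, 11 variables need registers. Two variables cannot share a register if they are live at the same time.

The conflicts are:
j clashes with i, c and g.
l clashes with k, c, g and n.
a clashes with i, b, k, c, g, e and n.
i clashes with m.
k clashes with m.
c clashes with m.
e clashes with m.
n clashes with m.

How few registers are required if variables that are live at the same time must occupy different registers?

n and m conflict, so at least 2 registers are needed.
Using 2 registers: j=1, l=1, a=1, i=2, b=2, k=2, c=2, g=2, e=2, n=2, m=1. Every pair that conflicts lands in different registers.

2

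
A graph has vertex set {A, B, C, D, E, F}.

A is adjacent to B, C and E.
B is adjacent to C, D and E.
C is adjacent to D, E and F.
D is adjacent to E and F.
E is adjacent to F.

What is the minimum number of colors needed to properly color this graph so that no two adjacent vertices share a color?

4

C, D, E, F form a clique, so at least 4 colors are needed.
4 colors suffice: color 1 → {C}; color 2 → {E}; color 3 → {B, F}; color 4 → {A, D}. Each edge has distinct colors on its endpoints.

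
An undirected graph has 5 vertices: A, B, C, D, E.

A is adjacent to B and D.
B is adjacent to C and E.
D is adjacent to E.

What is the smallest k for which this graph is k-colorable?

D and E are adjacent, so at least 2 colors are needed.
A valid assignment using 2 colors: A=blue, B=red, C=blue, D=red, E=blue. No two adjacent vertices share a color.

2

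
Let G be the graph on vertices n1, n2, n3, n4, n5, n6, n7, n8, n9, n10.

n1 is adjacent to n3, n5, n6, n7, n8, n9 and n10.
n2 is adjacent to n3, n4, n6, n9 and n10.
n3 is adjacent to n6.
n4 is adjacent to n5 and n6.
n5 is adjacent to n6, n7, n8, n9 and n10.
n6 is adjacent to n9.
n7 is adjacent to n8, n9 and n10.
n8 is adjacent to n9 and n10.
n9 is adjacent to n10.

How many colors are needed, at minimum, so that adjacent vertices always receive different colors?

n1, n5, n7, n8, n9, n10 are mutually adjacent (a clique of size 6), so at least 6 colors are needed.
A valid assignment using 6 colors: n1=3, n2=1, n3=2, n4=2, n5=1, n6=4, n7=6, n8=5, n9=2, n10=4. No two adjacent vertices share a color.

6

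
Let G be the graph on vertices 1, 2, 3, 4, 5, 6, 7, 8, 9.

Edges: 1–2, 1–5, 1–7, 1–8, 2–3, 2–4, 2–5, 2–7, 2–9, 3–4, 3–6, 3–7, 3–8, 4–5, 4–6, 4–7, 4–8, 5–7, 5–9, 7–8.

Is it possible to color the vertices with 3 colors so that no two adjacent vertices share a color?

2, 3, 4, 7 are pairwise adjacent (a clique of size 4), so at least 4 colors are needed.
So 3 colors are not enough.

No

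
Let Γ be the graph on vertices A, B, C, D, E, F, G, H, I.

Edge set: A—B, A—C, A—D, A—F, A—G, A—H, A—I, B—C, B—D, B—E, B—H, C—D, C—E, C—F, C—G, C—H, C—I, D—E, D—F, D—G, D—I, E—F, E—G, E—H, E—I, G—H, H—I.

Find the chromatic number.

4

C, D, E, F are pairwise adjacent (a clique of size 4), so at least 4 colors are needed.
4 colors suffice: color 1 → {C}; color 2 → {D, H}; color 3 → {A, E}; color 4 → {B, F, G, I}. No two adjacent vertices share a color.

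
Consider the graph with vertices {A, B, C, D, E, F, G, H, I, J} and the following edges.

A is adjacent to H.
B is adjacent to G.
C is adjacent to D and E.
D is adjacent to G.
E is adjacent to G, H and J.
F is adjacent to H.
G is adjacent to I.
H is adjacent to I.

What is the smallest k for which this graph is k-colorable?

2

A and H are adjacent, so at least 2 colors are needed.
A valid assignment using 2 colors: A=2, B=2, C=1, D=2, E=2, F=2, G=1, H=1, I=2, J=1. Each edge has distinct colors on its endpoints.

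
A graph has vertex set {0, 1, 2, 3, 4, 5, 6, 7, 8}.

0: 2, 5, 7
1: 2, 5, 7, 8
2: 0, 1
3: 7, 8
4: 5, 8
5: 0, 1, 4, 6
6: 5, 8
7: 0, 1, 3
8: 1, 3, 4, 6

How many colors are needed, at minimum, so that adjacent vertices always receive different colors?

2

4 and 5 are adjacent, so at least 2 colors are needed.
2 colors suffice: 0=b, 1=b, 2=a, 3=b, 4=b, 5=a, 6=b, 7=a, 8=a. No two adjacent vertices share a color.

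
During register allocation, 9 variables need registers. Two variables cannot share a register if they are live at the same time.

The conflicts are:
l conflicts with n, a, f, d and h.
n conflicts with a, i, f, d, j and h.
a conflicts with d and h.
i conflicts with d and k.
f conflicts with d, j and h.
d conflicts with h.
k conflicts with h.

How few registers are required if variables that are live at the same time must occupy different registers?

5

l, n, a, d, h pairwise conflict, so at least 5 registers are needed.
5 registers suffice: register 1 → {n, k}; register 2 → {i, j, h}; register 3 → {d}; register 4 → {l}; register 5 → {a, f}. Every pair that conflicts lands in different registers.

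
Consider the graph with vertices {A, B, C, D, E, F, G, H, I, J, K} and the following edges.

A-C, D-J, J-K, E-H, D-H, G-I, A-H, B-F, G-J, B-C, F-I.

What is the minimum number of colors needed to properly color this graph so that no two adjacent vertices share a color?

3

The cycle D-H-A-C-B-F-I-G-J-D has odd length 9, so it cannot be 2-colored; at least 3 colors are needed.
3 colors suffice: color 1 → {B, H, I, J}; color 2 → {A, D, E, F, G, K}; color 3 → {C}. No two adjacent vertices share a color.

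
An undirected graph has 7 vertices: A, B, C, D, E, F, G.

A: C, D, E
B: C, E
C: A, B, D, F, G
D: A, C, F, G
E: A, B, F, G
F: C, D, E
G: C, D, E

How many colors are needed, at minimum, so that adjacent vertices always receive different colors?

3

C, D, G are mutually adjacent, so at least 3 colors are needed.
3 colors suffice: color red → {C, E}; color blue → {B, D}; color green → {A, F, G}. Every edge joins two different colors.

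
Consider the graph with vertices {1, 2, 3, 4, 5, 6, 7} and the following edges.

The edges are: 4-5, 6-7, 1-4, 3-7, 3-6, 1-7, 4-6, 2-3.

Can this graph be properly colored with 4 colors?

Yes

The chromatic number is 3. 3, 6, 7 form a triangle, so at least 3 colors are needed.
3 colors suffice: 1=blue, 2=red, 3=blue, 4=red, 5=blue, 6=green, 7=red.
Since 4 ≥ 3, a proper 4-coloring certainly exists.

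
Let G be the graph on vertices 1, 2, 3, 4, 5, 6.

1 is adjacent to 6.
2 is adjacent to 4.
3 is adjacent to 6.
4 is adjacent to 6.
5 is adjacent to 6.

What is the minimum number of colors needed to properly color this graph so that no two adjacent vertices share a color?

2

5 and 6 are adjacent, so at least 2 colors are needed.
2 colors suffice: color red → {2, 6}; color blue → {1, 3, 4, 5}. Every edge joins two different colors.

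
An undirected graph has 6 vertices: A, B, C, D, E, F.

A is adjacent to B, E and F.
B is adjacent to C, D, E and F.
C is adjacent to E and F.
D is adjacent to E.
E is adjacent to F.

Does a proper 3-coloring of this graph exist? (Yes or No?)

A, B, E, F are mutually adjacent (a clique of size 4), so at least 4 colors are needed.
So 3 colors are not enough.

No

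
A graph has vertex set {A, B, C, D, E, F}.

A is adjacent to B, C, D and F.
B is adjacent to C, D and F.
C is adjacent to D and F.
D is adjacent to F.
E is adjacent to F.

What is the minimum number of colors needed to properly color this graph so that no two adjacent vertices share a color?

5

A, B, C, D, F are pairwise adjacent (a clique of size 5), so at least 5 colors are needed.
One proper 5-coloring: A=blue, B=purple, C=green, D=yellow, E=blue, F=red. Each edge has distinct colors on its endpoints.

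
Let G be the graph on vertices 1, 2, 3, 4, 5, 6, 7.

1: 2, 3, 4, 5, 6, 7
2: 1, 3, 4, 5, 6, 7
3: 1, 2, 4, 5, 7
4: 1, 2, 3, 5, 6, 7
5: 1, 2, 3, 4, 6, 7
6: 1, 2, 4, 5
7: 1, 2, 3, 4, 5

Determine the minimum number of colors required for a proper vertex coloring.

6

1, 2, 3, 4, 5, 7 form a clique, so at least 6 colors are needed.
6 colors suffice: 1=b, 2=a, 3=f, 4=c, 5=d, 6=e, 7=e. No two adjacent vertices share a color.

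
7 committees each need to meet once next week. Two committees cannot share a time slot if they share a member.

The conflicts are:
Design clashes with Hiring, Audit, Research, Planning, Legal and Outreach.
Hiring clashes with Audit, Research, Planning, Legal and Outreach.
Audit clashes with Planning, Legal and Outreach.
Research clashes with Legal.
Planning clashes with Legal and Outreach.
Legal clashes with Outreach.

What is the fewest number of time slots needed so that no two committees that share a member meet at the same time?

6

Design, Hiring, Audit, Planning, Legal, Outreach are mutually in conflict, so at least 6 time slots are needed.
Using 6 time slots: Design=2, Hiring=3, Audit=6, Research=4, Planning=4, Legal=1, Outreach=5. Every pair that conflicts lands in different time slots.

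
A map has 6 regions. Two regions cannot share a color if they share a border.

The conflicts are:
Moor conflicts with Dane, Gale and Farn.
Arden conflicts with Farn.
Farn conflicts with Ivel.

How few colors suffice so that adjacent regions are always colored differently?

2

Arden and Farn conflict, so at least 2 colors are needed.
One proper 2-coloring: Moor=2, Dane=1, Arden=2, Gale=1, Farn=1, Ivel=2. Every pair that conflicts lands in different colors.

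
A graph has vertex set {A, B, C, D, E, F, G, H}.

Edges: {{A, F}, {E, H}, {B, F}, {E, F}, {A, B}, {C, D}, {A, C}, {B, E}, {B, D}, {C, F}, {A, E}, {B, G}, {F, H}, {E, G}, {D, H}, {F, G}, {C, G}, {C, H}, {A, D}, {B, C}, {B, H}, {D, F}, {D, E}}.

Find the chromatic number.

B, C, D, F, H are mutually adjacent (a clique of size 5), so at least 5 colors are needed.
5 colors suffice: color 1 → {F}; color 2 → {B}; color 3 → {D, G}; color 4 → {C, E}; color 5 → {A, H}. Every edge joins two different colors.

5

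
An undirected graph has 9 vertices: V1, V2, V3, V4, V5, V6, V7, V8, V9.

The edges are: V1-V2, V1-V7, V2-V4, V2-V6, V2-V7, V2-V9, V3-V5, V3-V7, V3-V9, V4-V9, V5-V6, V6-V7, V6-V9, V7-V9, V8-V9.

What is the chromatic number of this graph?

4

V2, V6, V7, V9 are mutually adjacent (a clique of size 4), so at least 4 colors are needed.
4 colors suffice: color red → {V1, V5, V9}; color blue → {V2, V3, V8}; color green → {V4, V7}; color yellow → {V6}. Each edge has distinct colors on its endpoints.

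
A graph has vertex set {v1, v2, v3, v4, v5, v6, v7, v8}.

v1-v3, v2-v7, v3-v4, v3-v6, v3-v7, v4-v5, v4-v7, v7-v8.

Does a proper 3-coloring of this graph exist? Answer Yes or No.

Yes

The chromatic number is 3. v3, v4, v7 are mutually adjacent, so at least 3 colors are needed.
A valid assignment using 3 colors: v1=blue, v2=red, v3=red, v4=green, v5=red, v6=blue, v7=blue, v8=red.
That is already a proper 3-coloring.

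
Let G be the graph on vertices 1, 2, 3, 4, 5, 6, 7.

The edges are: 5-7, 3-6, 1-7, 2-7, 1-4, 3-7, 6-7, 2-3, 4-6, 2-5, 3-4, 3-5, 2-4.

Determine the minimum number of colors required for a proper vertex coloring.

2, 3, 5, 7 are mutually adjacent (a clique of size 4), so at least 4 colors are needed.
A valid assignment using 4 colors: 1=blue, 2=green, 3=blue, 4=red, 5=yellow, 6=green, 7=red. No two adjacent vertices share a color.

4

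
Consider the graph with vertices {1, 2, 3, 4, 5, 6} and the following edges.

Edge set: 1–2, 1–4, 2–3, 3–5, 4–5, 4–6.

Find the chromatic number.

3

The cycle 2-1-4-5-3-2 has odd length 5, so it cannot be 2-colored; at least 3 colors are needed.
3 colors suffice: color red → {2, 4}; color blue → {1, 5, 6}; color green → {3}. Every edge joins two different colors.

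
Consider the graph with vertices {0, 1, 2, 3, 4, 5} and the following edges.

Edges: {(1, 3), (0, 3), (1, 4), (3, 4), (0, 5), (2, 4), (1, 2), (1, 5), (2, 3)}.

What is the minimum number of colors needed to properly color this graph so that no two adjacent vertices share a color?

4

1, 2, 3, 4 are pairwise adjacent (a clique of size 4), so at least 4 colors are needed.
A valid assignment using 4 colors: 0=b, 1=b, 2=d, 3=a, 4=c, 5=a. No two adjacent vertices share a color.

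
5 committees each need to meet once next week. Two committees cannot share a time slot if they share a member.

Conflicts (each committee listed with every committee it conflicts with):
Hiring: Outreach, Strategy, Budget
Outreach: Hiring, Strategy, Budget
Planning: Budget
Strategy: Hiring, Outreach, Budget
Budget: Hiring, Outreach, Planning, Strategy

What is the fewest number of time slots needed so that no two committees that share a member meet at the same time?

4

Hiring, Outreach, Strategy, Budget all conflict with each other, so at least 4 time slots are needed.
4 time slots suffice: Hiring=4, Outreach=3, Planning=2, Strategy=2, Budget=1. Each listed conflict is separated.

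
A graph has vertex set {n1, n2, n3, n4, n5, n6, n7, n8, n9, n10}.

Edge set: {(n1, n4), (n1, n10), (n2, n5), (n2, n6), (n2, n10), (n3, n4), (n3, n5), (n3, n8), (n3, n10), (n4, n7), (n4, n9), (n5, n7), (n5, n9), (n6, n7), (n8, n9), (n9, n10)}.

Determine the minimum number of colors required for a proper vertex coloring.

n4 and n9 are adjacent, so at least 2 colors are needed.
2 colors suffice: n1=1, n2=1, n3=1, n4=2, n5=2, n6=2, n7=1, n8=2, n9=1, n10=2. Each edge has distinct colors on its endpoints.

2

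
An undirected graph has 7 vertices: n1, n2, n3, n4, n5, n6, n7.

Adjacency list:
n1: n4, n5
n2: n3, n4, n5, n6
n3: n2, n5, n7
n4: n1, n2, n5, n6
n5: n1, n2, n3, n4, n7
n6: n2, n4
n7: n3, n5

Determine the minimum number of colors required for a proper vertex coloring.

3

n1, n4, n5 form a triangle, so at least 3 colors are needed.
3 colors suffice: color red → {n5, n6}; color blue → {n1, n2, n7}; color green → {n3, n4}. No two adjacent vertices share a color.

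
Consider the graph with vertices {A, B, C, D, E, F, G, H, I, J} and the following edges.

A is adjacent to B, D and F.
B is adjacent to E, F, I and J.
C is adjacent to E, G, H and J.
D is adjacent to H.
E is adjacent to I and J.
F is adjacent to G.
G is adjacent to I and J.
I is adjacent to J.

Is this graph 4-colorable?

The chromatic number is 4. B, E, I, J are mutually adjacent (a clique of size 4), so at least 4 colors are needed.
4 colors suffice: color 1 → {A, H, J}; color 2 → {B, C, D}; color 3 → {F, I}; color 4 → {E, G}.
That is already a proper 4-coloring.

Yes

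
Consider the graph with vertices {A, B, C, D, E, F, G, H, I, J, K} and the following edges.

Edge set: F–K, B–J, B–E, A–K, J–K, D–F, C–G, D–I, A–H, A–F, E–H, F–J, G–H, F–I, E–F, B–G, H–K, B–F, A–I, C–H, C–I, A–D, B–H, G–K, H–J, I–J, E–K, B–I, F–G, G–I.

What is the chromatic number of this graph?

B, F, I, J are mutually adjacent (a clique of size 4), so at least 4 colors are needed.
4 colors suffice: color red → {F, H}; color blue → {I, K}; color green → {A, B, C}; color yellow → {D, E, G, J}. No two adjacent vertices share a color.

4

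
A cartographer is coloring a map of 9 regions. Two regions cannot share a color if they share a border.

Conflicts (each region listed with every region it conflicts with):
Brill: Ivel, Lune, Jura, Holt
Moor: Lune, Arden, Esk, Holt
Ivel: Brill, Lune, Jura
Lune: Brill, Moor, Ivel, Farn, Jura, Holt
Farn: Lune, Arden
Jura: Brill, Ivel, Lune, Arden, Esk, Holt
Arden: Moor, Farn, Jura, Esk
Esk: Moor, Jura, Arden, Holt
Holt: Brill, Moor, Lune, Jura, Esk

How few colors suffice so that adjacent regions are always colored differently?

Brill, Lune, Jura, Holt all conflict with each other, so at least 4 colors are needed.
One proper 4-coloring: Brill=4, Moor=2, Ivel=3, Lune=1, Farn=2, Jura=2, Arden=3, Esk=1, Holt=3. Each listed conflict is separated.

4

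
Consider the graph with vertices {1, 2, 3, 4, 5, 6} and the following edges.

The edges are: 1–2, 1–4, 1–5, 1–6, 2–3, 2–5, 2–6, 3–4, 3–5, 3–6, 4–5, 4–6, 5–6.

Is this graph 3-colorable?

No

1, 4, 5, 6 form a clique, so at least 4 colors are needed.
So 3 colors are not enough.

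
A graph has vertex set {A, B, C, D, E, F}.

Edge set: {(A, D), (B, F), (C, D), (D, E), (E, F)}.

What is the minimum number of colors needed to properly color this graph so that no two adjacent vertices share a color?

2

C and D are adjacent, so at least 2 colors are needed.
2 colors suffice: color 1 → {D, F}; color 2 → {A, B, C, E}. Every edge joins two different colors.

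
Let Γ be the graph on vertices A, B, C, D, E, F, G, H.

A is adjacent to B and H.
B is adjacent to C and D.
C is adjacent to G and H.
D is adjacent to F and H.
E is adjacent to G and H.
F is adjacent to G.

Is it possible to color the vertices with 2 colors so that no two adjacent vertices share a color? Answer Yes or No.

No

The cycle G-C-B-D-F-G has odd length 5, so it cannot be 2-colored; at least 3 colors are needed.
So 2 colors are not enough.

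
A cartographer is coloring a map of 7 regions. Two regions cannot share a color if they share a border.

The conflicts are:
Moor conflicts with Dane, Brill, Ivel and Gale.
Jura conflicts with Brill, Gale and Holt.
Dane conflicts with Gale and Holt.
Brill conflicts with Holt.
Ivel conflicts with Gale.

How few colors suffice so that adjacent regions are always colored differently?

Moor, Ivel, Gale all conflict with each other, so at least 3 colors are needed.
3 colors suffice: color 1 → {Gale, Holt}; color 2 → {Moor, Jura}; color 3 → {Dane, Brill, Ivel}. Every pair that conflicts lands in different colors.

3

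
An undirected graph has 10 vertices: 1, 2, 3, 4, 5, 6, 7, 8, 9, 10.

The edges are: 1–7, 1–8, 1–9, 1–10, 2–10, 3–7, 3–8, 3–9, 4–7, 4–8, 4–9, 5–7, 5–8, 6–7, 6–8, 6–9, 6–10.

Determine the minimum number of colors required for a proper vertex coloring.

3 and 9 are adjacent, so at least 2 colors are needed.
A valid assignment using 2 colors: 1=b, 2=b, 3=b, 4=b, 5=b, 6=b, 7=a, 8=a, 9=a, 10=a. Every edge joins two different colors.

2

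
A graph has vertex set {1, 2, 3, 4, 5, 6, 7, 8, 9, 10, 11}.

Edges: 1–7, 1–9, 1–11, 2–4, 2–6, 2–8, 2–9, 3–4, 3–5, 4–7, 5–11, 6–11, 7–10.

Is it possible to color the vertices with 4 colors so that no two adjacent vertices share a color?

Yes

The chromatic number is 3. The cycle 7-4-2-9-1-7 has odd length 5, so it cannot be 2-colored; at least 3 colors are needed.
One proper 3-coloring: 1=b, 2=a, 3=a, 4=b, 5=b, 6=b, 7=a, 8=b, 9=c, 10=b, 11=a.
Since 4 ≥ 3, a proper 4-coloring certainly exists.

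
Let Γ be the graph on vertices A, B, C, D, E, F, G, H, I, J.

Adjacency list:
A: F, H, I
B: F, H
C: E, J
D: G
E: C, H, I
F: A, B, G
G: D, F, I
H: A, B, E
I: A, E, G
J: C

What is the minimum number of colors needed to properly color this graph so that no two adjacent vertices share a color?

2

C and J are adjacent, so at least 2 colors are needed.
One proper 2-coloring: A=red, B=red, C=blue, D=blue, E=red, F=blue, G=red, H=blue, I=blue, J=red. Each edge has distinct colors on its endpoints.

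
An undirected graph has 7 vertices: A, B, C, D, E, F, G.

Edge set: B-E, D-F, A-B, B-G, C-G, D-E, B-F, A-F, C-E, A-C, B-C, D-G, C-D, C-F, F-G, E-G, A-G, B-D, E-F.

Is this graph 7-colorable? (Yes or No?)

The chromatic number is 6. B, C, D, E, F, G are mutually adjacent (a clique of size 6), so at least 6 colors are needed.
6 colors suffice: A=5, B=3, C=4, D=6, E=5, F=1, G=2.
Since 7 ≥ 6, a proper 7-coloring certainly exists.

Yes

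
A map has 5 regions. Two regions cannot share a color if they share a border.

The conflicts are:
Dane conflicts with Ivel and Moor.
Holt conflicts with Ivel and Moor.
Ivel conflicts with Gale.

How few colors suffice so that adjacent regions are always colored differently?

Holt and Ivel conflict, so at least 2 colors are needed.
2 colors suffice: Dane=2, Holt=2, Ivel=1, Gale=2, Moor=1. Every pair that conflicts lands in different colors.

2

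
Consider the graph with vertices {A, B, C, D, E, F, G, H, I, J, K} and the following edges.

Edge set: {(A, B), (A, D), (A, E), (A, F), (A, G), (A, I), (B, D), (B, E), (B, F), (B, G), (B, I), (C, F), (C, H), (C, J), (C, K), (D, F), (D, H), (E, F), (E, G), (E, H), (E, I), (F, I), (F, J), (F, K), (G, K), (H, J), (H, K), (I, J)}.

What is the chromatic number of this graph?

5

A, B, E, F, I are mutually adjacent (a clique of size 5), so at least 5 colors are needed.
5 colors suffice: color red → {F, G, H}; color blue → {C, D, E}; color green → {B, J, K}; color yellow → {A}; color purple → {I}. Every edge joins two different colors.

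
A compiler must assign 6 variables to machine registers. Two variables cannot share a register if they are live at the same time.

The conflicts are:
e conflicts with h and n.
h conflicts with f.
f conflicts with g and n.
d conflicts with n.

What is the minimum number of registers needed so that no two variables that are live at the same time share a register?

e and n conflict, so at least 2 registers are needed.
Using 2 registers: e=2, h=1, f=2, d=2, g=1, n=1. Every pair that conflicts lands in different registers.

2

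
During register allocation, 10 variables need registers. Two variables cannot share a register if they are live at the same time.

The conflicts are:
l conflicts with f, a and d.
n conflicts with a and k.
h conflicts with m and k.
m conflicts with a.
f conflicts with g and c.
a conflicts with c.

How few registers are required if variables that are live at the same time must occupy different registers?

The cycle k-n-a-m-h-k has odd length 5, so it cannot be 2-colored; at least 3 registers are needed.
3 registers suffice: register 1 → {h, f, a, d}; register 2 → {l, n, m, g, c}; register 3 → {k}. Each listed conflict is separated.

3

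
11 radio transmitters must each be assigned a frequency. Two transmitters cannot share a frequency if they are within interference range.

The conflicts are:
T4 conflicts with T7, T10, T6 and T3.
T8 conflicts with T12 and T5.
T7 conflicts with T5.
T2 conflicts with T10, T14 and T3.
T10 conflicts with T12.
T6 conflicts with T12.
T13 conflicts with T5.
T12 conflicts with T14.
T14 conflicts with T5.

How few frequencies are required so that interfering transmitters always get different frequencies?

T13 and T5 conflict, so at least 2 frequencies are needed.
2 frequencies suffice: T4=1, T8=2, T7=2, T2=1, T10=2, T6=2, T13=2, T12=1, T14=2, T3=2, T5=1. No two conflicting transmitters share a frequency.

2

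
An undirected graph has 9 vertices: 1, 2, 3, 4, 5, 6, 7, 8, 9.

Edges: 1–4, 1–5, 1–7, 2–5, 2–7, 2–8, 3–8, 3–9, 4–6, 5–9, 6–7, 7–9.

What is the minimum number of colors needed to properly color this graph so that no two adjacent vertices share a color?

3

The cycle 8-2-5-9-3-8 has odd length 5, so it cannot be 2-colored; at least 3 colors are needed.
3 colors suffice: color red → {3, 4, 5, 7}; color blue → {1, 2, 6, 9}; color green → {8}. No two adjacent vertices share a color.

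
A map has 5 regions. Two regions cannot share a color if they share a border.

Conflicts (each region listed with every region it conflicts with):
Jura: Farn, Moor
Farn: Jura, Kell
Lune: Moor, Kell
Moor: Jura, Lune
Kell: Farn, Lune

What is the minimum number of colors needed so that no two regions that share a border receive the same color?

3

The cycle Farn-Jura-Moor-Lune-Kell-Farn has odd length 5, so it cannot be 2-colored; at least 3 colors are needed.
3 colors suffice: color 1 → {Farn, Moor}; color 2 → {Jura, Kell}; color 3 → {Lune}. No two conflicting regions share a color.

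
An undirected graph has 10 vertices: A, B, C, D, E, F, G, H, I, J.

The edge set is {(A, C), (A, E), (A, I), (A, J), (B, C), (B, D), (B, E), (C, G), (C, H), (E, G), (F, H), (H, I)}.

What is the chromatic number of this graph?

2

C and H are adjacent, so at least 2 colors are needed.
One proper 2-coloring: A=2, B=2, C=1, D=1, E=1, F=1, G=2, H=2, I=1, J=1. No two adjacent vertices share a color.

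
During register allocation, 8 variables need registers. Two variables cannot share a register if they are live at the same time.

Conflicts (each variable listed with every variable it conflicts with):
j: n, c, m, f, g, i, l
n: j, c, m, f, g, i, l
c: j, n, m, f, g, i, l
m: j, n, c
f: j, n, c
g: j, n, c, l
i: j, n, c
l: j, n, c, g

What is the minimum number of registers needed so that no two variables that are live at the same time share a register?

j, n, c, g, l are mutually in conflict, so at least 5 registers are needed.
5 registers suffice: register 1 → {c}; register 2 → {n}; register 3 → {j}; register 4 → {m, f, g, i}; register 5 → {l}. Every pair that conflicts lands in different registers.

5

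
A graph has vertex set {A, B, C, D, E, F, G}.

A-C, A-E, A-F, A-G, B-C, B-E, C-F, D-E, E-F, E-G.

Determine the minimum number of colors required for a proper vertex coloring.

A, C, F are mutually adjacent, so at least 3 colors are needed.
3 colors suffice: color 1 → {C, E}; color 2 → {A, B, D}; color 3 → {F, G}. Each edge has distinct colors on its endpoints.

3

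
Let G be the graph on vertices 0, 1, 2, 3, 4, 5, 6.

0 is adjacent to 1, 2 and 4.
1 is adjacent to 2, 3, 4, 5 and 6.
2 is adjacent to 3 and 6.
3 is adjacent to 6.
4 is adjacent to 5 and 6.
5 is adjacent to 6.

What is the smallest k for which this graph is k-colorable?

1, 2, 3, 6 form a clique, so at least 4 colors are needed.
4 colors suffice: color red → {1}; color blue → {0, 6}; color green → {2, 4}; color yellow → {3, 5}. No two adjacent vertices share a color.

4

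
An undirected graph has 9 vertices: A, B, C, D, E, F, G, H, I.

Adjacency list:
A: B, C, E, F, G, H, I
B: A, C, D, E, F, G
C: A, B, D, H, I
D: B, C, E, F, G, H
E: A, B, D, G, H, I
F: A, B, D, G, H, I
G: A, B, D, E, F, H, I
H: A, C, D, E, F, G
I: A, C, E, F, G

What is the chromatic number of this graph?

B, D, F, G are mutually adjacent (a clique of size 4), so at least 4 colors are needed.
4 colors suffice: color 1 → {C, G}; color 2 → {A, D}; color 3 → {B, H, I}; color 4 → {E, F}. No two adjacent vertices share a color.

4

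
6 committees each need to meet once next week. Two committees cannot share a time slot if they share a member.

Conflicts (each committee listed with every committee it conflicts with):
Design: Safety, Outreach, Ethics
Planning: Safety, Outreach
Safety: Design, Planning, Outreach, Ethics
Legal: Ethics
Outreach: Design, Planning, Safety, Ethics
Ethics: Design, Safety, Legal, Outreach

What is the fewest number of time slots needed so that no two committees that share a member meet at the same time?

Design, Safety, Outreach, Ethics pairwise conflict, so at least 4 time slots are needed.
Using 4 time slots: Design=4, Planning=3, Safety=2, Legal=1, Outreach=1, Ethics=3. Every pair that conflicts lands in different time slots.

4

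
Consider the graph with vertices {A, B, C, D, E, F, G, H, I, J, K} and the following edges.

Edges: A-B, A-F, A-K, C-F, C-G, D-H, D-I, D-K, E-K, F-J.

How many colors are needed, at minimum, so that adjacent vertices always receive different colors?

A and B are adjacent, so at least 2 colors are needed.
A valid assignment using 2 colors: A=2, B=1, C=2, D=2, E=2, F=1, G=1, H=1, I=1, J=2, K=1. No two adjacent vertices share a color.

2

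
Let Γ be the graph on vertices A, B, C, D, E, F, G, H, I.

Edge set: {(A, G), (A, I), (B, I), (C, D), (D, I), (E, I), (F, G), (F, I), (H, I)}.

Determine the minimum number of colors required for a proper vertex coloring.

E and I are adjacent, so at least 2 colors are needed.
2 colors suffice: color 1 → {C, G, I}; color 2 → {A, B, D, E, F, H}. Every edge joins two different colors.

2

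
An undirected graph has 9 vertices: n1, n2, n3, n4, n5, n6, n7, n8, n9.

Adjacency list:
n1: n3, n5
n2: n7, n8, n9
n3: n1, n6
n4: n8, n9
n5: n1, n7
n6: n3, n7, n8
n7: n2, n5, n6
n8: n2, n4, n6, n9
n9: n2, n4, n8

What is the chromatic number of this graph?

3

n2, n8, n9 form a triangle, so at least 3 colors are needed.
3 colors suffice: color R → {n3, n7, n8}; color B → {n2, n4, n5, n6}; color G → {n1, n9}. Every edge joins two different colors.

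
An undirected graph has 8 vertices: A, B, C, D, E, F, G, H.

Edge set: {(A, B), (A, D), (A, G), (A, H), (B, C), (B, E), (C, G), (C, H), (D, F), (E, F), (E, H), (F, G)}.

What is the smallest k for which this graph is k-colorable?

3

The cycle F-E-B-A-D-F has odd length 5, so it cannot be 2-colored; at least 3 colors are needed.
3 colors suffice: color red → {A, C, E}; color blue → {B, F, H}; color green → {D, G}. Every edge joins two different colors.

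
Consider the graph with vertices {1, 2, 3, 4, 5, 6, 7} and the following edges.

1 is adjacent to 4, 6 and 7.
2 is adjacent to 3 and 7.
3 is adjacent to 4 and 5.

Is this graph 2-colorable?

No

The cycle 7-1-4-3-2-7 has odd length 5, so it cannot be 2-colored; at least 3 colors are needed.
So 2 colors are not enough.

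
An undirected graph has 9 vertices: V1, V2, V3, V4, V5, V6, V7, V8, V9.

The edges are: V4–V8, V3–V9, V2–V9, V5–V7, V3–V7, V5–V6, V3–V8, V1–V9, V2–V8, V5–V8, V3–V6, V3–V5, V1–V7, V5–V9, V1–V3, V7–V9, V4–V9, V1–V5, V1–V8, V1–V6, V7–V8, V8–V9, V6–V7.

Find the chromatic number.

6

V1, V3, V5, V7, V8, V9 are mutually adjacent (a clique of size 6), so at least 6 colors are needed.
6 colors suffice: color 1 → {V6, V9}; color 2 → {V8}; color 3 → {V2, V4, V7}; color 4 → {V5}; color 5 → {V1}; color 6 → {V3}. No two adjacent vertices share a color.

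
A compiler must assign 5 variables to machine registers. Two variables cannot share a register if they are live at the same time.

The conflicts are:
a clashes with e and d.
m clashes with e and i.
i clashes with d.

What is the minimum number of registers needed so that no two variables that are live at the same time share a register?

3

The cycle a-d-i-m-e-a has odd length 5, so it cannot be 2-colored; at least 3 registers are needed.
3 registers suffice: a=3, m=2, e=1, i=1, d=2. Each listed conflict is separated.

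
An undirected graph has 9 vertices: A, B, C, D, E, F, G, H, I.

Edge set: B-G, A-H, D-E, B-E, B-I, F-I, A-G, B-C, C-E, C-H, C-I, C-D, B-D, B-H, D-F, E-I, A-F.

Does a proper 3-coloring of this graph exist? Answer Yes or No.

B, C, E, I are pairwise adjacent (a clique of size 4), so at least 4 colors are needed.
So 3 colors are not enough.

No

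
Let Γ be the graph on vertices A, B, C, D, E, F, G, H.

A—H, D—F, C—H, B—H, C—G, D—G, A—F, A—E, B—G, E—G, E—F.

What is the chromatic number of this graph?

3

A, E, F are mutually adjacent, so at least 3 colors are needed.
One proper 3-coloring: A=red, B=green, C=green, D=blue, E=blue, F=green, G=red, H=blue. Each edge has distinct colors on its endpoints.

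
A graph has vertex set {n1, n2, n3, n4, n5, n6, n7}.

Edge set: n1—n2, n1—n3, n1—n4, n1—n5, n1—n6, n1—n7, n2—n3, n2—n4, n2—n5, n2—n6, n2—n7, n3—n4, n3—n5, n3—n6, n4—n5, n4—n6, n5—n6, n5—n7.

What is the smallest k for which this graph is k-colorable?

6

n1, n2, n3, n4, n5, n6 form a clique, so at least 6 colors are needed.
A valid assignment using 6 colors: n1=2, n2=3, n3=4, n4=6, n5=1, n6=5, n7=4. Every edge joins two different colors.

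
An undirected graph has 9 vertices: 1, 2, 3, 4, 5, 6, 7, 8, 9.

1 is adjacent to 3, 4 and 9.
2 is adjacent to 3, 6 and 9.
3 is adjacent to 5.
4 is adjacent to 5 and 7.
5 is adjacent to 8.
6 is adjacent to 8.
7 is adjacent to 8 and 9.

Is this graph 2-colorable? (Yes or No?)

No

The cycle 8-5-3-2-6-8 has odd length 5, so it cannot be 2-colored; at least 3 colors are needed.
So 2 colors are not enough.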